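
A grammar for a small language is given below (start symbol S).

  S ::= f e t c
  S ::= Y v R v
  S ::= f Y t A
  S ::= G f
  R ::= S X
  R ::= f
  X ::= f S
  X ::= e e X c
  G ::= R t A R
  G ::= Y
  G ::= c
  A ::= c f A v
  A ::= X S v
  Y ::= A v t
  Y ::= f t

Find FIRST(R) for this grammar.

From R ::= S X: add FIRST(S) = { c, e, f }.
R ::= f contributes {f}.
Union: FIRST(R) = { c, e, f }.

{ c, e, f }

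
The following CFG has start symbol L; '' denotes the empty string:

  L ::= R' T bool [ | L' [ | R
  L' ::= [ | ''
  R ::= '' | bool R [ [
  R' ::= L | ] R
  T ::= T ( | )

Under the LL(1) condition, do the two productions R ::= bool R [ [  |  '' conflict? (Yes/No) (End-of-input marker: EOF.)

No

FIRST(bool R [ [) = { bool } and FIRST('') = { '' }.
The second is nullable but FOLLOW(R) = { EOF, ), [ } is disjoint from FIRST of the first.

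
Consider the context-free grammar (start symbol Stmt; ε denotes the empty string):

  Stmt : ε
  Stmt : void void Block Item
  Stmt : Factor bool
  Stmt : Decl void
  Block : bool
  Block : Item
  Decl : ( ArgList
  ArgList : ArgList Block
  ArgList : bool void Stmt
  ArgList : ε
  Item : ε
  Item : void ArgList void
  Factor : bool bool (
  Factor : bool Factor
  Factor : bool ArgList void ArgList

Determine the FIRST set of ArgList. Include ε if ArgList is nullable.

{ bool, void, ε }

From ArgList : ArgList Block: ArgList, Block nullable, take FIRST(ArgList) ∪ FIRST(Block) = { bool, void }; also ε since the whole RHS is nullable.
ArgList : bool void Stmt contributes {bool}.
ArgList : ε contributes ε.
Union: FIRST(ArgList) = { bool, void, ε }.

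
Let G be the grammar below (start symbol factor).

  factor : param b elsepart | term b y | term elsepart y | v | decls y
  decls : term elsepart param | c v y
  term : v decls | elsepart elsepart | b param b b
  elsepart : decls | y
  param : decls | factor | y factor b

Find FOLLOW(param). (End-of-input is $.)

In factor : param b elsepart: add FIRST(b elsepart) = { b }.
In decls : term elsepart param: param is at the end, add FOLLOW(decls) = { $, b, c, v, y }.
In term : b param b b: add FIRST(b b) = { b }.
Union: FOLLOW(param) = { $, b, c, v, y }.

{ $, b, c, v, y }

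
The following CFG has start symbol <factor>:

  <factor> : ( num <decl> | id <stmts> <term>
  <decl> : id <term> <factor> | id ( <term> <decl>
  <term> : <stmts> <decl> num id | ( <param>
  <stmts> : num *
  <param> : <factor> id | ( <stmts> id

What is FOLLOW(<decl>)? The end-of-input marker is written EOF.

In <factor> : ( num <decl>: <decl> is at the end, add FOLLOW(<factor>) = { EOF, id, num }.
In <decl> : id ( <term> <decl>: <decl> is at the end, add FOLLOW(<decl>) = { EOF, id, num }.
In <term> : <stmts> <decl> num id: add FIRST(num id) = { num }.
Union: FOLLOW(<decl>) = { EOF, id, num }.

{ EOF, id, num }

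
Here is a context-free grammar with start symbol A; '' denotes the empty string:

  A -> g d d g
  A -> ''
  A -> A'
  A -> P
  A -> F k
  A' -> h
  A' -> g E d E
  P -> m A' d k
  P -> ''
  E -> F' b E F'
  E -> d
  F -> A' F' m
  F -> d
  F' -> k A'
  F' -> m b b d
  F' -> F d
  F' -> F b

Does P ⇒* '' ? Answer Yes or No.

Yes

P has an ''-production, so P ⇒ ''.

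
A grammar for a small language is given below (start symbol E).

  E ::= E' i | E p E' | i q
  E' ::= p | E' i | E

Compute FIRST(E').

E' ::= p contributes {p}.
From E' ::= E' i: add FIRST(E') = { i, p }.
From E' ::= E: add FIRST(E) = { i, p }.
Union: FIRST(E') = { i, p }.

{ i, p }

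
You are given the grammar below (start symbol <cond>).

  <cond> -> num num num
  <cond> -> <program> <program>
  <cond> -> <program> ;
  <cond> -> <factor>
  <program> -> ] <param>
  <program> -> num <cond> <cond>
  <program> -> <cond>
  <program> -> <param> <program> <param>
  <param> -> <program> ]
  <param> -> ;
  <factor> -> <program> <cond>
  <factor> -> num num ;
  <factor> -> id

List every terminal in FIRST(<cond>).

{ ;, ], id, num }

<cond> -> num num num contributes {num}.
From <cond> -> <program> <program>: add FIRST(<program>) = { ;, ], id, num }.
From <cond> -> <program> ;: add FIRST(<program>) = { ;, ], id, num }.
From <cond> -> <factor>: add FIRST(<factor>) = { ;, ], id, num }.
Union: FIRST(<cond>) = { ;, ], id, num }.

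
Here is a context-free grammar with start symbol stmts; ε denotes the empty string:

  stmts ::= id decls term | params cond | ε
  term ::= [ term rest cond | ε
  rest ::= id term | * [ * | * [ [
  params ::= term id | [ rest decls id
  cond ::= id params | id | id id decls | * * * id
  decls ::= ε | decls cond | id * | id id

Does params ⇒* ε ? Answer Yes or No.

Nullable nonterminals: decls, stmts, term.
No production of params has an RHS whose symbols are all nullable, so params is not nullable.

No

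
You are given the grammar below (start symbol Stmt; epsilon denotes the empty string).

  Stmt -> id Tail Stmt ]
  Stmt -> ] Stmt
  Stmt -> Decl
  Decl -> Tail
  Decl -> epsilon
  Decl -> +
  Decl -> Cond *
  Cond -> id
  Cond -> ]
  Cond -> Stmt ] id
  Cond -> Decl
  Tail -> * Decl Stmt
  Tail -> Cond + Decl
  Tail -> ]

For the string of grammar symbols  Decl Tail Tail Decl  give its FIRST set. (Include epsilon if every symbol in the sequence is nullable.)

{ *, +, ], id }

Add FIRST(Decl)\{epsilon} = { *, +, ], id }; Decl is nullable, continue.
Add FIRST(Tail) = { *, +, ], id }; Tail is not nullable, stop.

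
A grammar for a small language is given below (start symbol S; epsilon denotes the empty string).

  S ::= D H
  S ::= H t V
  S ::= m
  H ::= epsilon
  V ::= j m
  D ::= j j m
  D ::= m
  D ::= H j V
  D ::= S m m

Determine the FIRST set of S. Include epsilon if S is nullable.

{ j, m, t }

From S ::= D H: add FIRST(D) = { j, m, t }.
From S ::= H t V: H nullable, take FIRST(H) ∪ {t} = { t }.
S ::= m contributes {m}.
Union: FIRST(S) = { j, m, t }.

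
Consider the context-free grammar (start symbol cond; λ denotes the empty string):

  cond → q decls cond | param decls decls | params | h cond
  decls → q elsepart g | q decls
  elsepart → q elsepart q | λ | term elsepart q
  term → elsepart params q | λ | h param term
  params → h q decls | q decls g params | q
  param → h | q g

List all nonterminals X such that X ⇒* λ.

Directly nullable (have an λ-production): elsepart, term.
No other nonterminal has a production whose RHS symbols are all nullable.

{ elsepart, term }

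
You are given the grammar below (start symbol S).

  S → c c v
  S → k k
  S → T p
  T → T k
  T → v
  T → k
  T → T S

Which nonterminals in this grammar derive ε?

No nonterminal has an empty production or an RHS whose symbols are all nullable.

{ } (none)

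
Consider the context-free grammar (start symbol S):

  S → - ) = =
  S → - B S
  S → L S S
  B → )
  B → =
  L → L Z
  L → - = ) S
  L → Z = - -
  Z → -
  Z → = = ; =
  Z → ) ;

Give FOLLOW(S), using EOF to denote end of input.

S is the start symbol, so EOF ∈ FOLLOW(S).
In S → - B S: S is at the end, add FOLLOW(S) = { EOF, ), -, = }.
In S → L S S: add FIRST(S) = { ), -, = }.
In S → L S S: S is at the end, add FOLLOW(S) = { EOF, ), -, = }.
In L → - = ) S: S is at the end, add FOLLOW(L) = { ), -, = }.
Union: FOLLOW(S) = { EOF, ), -, = }.

{ EOF, ), -, = }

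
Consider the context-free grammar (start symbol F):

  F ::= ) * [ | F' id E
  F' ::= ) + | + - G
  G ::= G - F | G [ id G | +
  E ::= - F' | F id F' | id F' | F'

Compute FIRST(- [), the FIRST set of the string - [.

- is a terminal; add {-} and stop.

{ - }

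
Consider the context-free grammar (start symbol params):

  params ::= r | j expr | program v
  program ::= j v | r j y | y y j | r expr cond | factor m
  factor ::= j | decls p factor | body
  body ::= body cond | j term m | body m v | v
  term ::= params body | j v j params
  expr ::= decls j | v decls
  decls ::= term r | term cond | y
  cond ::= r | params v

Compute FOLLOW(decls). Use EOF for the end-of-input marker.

In factor ::= decls p factor: add FIRST(p factor) = { p }.
In expr ::= decls j: add FIRST(j) = { j }.
In expr ::= v decls: decls is at the end, add FOLLOW(expr) = { EOF, j, m, r, v, y }.
Union: FOLLOW(decls) = { EOF, j, m, p, r, v, y }.

{ EOF, j, m, p, r, v, y }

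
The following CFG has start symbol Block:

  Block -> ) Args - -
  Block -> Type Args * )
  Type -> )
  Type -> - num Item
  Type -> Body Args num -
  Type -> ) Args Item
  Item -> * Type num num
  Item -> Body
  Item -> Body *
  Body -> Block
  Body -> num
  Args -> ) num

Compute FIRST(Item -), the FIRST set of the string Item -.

Add FIRST(Item) = { ), *, -, num }; Item is not nullable, stop.

{ ), *, -, num }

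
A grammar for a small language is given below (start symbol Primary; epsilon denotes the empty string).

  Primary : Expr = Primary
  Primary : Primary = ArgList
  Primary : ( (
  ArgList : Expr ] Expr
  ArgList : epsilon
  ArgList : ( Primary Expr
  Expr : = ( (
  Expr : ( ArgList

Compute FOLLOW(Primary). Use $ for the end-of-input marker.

{ $, (, = }

Primary is the start symbol, so $ ∈ FOLLOW(Primary).
In Primary : Expr = Primary: Primary is at the end, add FOLLOW(Primary) = { $, (, = }.
In Primary : Primary = ArgList: add FIRST(= ArgList) = { = }.
In ArgList : ( Primary Expr: add FIRST(Expr) = { (, = }.
Union: FOLLOW(Primary) = { $, (, = }.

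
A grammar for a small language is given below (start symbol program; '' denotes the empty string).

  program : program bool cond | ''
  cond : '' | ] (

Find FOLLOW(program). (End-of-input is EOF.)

program is the start symbol, so EOF ∈ FOLLOW(program).
In program : program bool cond: add FIRST(bool cond) = { bool }.
Union: FOLLOW(program) = { EOF, bool }.

{ EOF, bool }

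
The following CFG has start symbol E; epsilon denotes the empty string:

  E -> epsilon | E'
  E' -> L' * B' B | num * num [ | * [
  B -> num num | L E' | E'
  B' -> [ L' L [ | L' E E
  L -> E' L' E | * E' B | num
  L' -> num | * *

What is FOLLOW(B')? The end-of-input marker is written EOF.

{ *, num }

In E' -> L' * B' B: add FIRST(B) = { *, num }.
Union: FOLLOW(B') = { *, num }.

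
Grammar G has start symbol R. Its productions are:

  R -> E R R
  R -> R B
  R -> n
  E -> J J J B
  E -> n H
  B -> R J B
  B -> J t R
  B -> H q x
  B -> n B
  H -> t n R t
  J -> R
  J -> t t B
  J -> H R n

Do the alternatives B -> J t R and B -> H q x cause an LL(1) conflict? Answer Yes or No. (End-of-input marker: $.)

Yes

FIRST(J t R) = { n, t } and FIRST(H q x) = { t }.
Both contain t, so the two alternatives are not disjoint — LL(1) conflict.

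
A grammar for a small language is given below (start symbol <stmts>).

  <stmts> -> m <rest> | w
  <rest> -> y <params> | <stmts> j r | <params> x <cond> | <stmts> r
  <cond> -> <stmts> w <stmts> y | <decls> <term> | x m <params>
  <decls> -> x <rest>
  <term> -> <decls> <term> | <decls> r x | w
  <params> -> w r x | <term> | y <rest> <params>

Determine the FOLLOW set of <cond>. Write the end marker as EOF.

{ EOF, j, r, w, x, y }

In <rest> -> <params> x <cond>: <cond> is at the end, add FOLLOW(<rest>) = { EOF, j, r, w, x, y }.
Union: FOLLOW(<cond>) = { EOF, j, r, w, x, y }.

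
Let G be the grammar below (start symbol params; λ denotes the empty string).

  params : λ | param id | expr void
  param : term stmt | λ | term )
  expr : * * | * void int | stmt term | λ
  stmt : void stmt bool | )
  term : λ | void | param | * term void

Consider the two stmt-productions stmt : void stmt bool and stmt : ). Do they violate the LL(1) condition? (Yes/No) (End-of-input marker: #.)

FIRST(void stmt bool) = { void } and FIRST()) = { ) }.
The FIRST sets are disjoint and neither alternative is nullable — no conflict.

No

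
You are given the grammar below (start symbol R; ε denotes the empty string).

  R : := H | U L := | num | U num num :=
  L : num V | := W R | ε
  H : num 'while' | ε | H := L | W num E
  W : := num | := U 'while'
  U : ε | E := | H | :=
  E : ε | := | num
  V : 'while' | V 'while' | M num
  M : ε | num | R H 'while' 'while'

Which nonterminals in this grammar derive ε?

Directly nullable (have an ε-production): L, H, U, E, M.
No other nonterminal has a production whose RHS symbols are all nullable.

{ E, H, L, M, U }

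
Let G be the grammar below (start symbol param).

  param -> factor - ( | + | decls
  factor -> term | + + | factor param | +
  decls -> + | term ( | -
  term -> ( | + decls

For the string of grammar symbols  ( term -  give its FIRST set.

{ ( }

( is a terminal; add {(} and stop.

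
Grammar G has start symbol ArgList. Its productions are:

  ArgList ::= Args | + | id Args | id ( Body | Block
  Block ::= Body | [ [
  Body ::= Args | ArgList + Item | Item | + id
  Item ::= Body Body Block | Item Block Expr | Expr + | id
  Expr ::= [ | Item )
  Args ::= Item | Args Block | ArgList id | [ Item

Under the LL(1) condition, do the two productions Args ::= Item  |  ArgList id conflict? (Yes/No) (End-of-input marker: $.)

FIRST(Item) = { +, [, id } and FIRST(ArgList id) = { +, [, id }.
Both contain +, so the two alternatives are not disjoint — LL(1) conflict.

Yes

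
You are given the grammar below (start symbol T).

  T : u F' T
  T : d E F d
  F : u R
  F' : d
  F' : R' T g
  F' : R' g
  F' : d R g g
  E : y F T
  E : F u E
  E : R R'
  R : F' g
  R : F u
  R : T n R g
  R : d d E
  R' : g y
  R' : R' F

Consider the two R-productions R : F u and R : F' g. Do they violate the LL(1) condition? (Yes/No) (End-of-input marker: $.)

No

FIRST(F u) = { u } and FIRST(F' g) = { d, g }.
The FIRST sets are disjoint and neither alternative is nullable — no conflict.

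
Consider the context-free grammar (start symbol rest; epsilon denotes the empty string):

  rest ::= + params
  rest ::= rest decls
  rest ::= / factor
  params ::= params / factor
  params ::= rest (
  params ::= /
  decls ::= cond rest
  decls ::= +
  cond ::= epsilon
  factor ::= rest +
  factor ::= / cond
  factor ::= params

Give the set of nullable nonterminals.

{ cond }

Directly nullable (have an epsilon-production): cond.
No other nonterminal has a production whose RHS symbols are all nullable.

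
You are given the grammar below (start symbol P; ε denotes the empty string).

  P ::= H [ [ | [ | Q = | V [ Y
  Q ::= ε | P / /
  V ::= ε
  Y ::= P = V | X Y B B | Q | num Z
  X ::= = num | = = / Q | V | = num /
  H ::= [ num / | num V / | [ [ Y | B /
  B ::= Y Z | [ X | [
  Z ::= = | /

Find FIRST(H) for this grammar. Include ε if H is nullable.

{ /, =, [, num }

H ::= [ num / contributes {[}.
H ::= num V / contributes {num}.
H ::= [ [ Y contributes {[}.
From H ::= B /: add FIRST(B) = { /, =, [, num }.
Union: FIRST(H) = { /, =, [, num }.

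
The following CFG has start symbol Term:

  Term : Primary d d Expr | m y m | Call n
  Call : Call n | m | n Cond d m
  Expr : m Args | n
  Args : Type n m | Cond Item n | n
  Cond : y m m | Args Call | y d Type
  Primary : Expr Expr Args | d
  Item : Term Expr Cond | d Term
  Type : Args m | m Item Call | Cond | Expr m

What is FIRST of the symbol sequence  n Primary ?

n is a terminal; add {n} and stop.

{ n }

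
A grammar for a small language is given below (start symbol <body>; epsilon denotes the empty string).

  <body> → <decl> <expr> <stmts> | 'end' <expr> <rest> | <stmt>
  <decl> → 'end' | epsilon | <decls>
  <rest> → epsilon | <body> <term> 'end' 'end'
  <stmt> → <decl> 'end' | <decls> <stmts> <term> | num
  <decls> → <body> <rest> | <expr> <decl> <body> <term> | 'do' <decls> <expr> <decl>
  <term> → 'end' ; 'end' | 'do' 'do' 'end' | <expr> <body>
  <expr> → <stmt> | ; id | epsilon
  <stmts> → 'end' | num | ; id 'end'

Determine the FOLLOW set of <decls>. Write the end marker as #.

{ 'do', 'end', ;, num }

In <decl> → <decls>: <decls> is at the end, add FOLLOW(<decl>) = { 'do', 'end', ;, num }.
In <stmt> → <decls> <stmts> <term>: add FIRST(<stmts> <term>) = { 'end', ;, num }.
In <decls> → 'do' <decls> <expr> <decl>: add FIRST(<expr> <decl>)\{epsilon} = { 'do', 'end', ;, num }.
  Since <expr> <decl> is nullable, also add FOLLOW(<decls>) = { 'do', 'end', ;, num }.
Union: FOLLOW(<decls>) = { 'do', 'end', ;, num }.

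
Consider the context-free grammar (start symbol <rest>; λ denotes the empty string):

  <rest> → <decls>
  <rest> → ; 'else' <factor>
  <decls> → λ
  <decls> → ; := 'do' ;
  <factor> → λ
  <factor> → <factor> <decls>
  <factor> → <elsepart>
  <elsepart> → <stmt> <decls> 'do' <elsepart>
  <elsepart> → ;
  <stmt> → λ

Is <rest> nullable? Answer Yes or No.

Yes

<rest> → <decls> and each of <decls> is nullable, so <rest> ⇒* λ.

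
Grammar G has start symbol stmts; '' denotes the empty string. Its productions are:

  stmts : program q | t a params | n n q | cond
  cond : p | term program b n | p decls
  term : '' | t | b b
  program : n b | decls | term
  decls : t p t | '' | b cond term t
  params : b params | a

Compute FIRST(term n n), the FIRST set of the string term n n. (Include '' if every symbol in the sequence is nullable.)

{ b, n, t }

Add FIRST(term)\{''} = { b, t }; term is nullable, continue.
n is a terminal; add {n} and stop.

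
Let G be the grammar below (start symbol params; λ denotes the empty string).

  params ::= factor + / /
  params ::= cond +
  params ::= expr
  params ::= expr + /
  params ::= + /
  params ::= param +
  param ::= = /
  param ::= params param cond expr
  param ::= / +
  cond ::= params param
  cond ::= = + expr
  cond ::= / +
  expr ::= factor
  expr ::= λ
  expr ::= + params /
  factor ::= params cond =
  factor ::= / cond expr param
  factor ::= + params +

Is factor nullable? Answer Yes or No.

No

Nullable nonterminals: expr, params.
No production of factor has an RHS whose symbols are all nullable, so factor is not nullable.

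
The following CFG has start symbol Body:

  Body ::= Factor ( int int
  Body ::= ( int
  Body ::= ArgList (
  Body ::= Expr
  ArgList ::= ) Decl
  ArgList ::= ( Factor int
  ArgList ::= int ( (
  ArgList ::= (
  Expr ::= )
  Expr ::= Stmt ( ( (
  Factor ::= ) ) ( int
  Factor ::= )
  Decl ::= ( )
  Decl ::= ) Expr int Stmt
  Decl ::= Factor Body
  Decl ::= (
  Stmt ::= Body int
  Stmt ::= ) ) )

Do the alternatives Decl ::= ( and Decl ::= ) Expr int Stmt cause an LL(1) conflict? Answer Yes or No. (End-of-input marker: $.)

No

FIRST(() = { ( } and FIRST() Expr int Stmt) = { ) }.
The FIRST sets are disjoint and neither alternative is nullable — no conflict.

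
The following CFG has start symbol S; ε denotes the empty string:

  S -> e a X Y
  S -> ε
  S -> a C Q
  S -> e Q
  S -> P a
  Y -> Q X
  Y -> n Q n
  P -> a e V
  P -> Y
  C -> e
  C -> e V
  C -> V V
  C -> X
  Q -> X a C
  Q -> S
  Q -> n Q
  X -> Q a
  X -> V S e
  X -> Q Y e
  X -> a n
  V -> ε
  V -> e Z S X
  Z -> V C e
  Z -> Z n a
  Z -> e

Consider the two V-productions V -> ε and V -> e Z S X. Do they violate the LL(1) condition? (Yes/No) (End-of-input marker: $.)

FIRST(ε) = { ε } and FIRST(e Z S X) = { e }.
The first alternative is nullable and FOLLOW(V) = { $, a, e, n } shares e with FIRST of the second — conflict.

Yes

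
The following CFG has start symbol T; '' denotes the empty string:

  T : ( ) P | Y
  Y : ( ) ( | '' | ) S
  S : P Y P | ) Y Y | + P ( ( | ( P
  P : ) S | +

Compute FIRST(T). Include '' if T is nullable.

T : ( ) P contributes {(}.
From T : Y: add FIRST(Y) = { (, ), '' } (including '' since Y is nullable).
Union: FIRST(T) = { (, ), '' }.

{ (, ), '' }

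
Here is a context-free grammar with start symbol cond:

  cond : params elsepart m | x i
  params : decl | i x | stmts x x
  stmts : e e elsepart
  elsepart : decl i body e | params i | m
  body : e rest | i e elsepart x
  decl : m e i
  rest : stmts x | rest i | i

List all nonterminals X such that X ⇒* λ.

No nonterminal has an empty production or an RHS whose symbols are all nullable.

{ } (none)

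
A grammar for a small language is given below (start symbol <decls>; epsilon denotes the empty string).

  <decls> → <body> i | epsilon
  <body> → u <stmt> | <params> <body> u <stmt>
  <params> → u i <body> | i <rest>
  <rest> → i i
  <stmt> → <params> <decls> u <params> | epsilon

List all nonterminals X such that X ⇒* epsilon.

Directly nullable (have an epsilon-production): <decls>, <stmt>.
No other nonterminal has a production whose RHS symbols are all nullable.

{ <decls>, <stmt> }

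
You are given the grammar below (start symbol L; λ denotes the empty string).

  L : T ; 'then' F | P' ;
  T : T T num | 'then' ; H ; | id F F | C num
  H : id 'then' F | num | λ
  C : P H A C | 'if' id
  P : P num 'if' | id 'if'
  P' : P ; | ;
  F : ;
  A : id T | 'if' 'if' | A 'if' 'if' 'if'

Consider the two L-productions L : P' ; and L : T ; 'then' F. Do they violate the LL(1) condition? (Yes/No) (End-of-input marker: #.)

Yes

FIRST(P' ;) = { ;, id } and FIRST(T ; 'then' F) = { 'if', 'then', id }.
Both contain id, so the two alternatives are not disjoint — LL(1) conflict.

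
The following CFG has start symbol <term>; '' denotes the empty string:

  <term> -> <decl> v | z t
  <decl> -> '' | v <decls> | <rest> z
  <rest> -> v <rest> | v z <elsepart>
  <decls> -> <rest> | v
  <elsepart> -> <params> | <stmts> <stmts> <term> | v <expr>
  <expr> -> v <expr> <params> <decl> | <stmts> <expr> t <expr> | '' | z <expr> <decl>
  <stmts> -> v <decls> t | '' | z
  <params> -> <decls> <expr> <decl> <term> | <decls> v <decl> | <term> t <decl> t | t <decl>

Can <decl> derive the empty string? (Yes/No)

<decl> has an ''-production, so <decl> ⇒ ''.

Yes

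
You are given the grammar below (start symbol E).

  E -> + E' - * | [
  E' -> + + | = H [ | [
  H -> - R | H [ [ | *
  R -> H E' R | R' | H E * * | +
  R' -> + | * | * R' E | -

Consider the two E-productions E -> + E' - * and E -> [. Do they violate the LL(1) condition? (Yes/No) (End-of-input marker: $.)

FIRST(+ E' - *) = { + } and FIRST([) = { [ }.
The FIRST sets are disjoint and neither alternative is nullable — no conflict.

No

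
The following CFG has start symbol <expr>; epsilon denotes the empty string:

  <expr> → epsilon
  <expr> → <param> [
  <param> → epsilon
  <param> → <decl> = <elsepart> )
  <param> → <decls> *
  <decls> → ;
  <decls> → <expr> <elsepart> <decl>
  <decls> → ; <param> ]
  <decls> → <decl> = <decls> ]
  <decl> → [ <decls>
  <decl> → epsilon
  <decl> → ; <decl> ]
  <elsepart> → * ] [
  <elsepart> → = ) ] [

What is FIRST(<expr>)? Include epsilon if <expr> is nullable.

{ *, ;, =, [, epsilon }

<expr> → epsilon contributes epsilon.
From <expr> → <param> [: <param> nullable, take FIRST(<param>) ∪ {[} = { *, ;, =, [ }.
Union: FIRST(<expr>) = { *, ;, =, [, epsilon }.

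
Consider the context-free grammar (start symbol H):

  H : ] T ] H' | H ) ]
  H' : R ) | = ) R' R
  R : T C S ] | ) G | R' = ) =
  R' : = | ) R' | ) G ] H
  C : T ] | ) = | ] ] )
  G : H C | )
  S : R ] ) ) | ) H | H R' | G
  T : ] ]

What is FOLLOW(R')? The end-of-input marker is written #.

In H' : = ) R' R: add FIRST(R) = { ), =, ] }.
In R : R' = ) =: add FIRST(= ) =) = { = }.
In R' : ) R': R' is at the end, add FOLLOW(R') = { ), =, ] }.
In S : H R': R' is at the end, add FOLLOW(S) = { ] }.
Union: FOLLOW(R') = { ), =, ] }.

{ ), =, ] }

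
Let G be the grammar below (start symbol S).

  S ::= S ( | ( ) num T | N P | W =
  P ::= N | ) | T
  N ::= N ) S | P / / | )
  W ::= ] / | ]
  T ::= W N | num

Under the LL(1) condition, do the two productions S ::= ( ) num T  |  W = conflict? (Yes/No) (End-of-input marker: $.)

FIRST(( ) num T) = { ( } and FIRST(W =) = { ] }.
The FIRST sets are disjoint and neither alternative is nullable — no conflict.

No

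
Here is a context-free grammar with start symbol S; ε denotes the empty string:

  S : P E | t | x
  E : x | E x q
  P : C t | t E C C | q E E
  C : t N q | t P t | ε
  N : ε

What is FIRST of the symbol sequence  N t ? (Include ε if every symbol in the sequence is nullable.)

{ t }

Add FIRST(N)\{ε} = {  }; N is nullable, continue.
t is a terminal; add {t} and stop.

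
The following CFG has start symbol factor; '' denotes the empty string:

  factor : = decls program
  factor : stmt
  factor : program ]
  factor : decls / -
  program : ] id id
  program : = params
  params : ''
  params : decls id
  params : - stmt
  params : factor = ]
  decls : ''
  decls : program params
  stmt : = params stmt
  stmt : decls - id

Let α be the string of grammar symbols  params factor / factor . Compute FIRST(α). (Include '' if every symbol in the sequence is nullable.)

Add FIRST(params)\{''} = { -, /, =, ], id }; params is nullable, continue.
Add FIRST(factor) = { -, /, =, ] }; factor is not nullable, stop.

{ -, /, =, ], id }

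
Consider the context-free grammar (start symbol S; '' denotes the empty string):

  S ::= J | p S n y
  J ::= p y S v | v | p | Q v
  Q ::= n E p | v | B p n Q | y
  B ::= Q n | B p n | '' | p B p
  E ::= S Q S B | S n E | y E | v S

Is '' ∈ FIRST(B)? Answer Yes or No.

Yes

B has an ''-production, so B ⇒ ''.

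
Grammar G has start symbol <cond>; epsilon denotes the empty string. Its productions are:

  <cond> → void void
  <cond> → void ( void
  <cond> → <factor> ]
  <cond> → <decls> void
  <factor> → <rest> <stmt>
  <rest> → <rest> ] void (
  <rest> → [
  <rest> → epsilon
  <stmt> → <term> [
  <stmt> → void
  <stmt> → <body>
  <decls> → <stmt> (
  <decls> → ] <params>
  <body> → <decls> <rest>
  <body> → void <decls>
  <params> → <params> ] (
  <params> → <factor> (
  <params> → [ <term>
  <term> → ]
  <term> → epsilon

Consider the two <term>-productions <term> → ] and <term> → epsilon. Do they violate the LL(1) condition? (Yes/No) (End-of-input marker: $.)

FIRST(]) = { ] } and FIRST(epsilon) = { epsilon }.
The second alternative is nullable and FOLLOW(<term>) = { (, [, ], void } shares ] with FIRST of the first — conflict.

Yes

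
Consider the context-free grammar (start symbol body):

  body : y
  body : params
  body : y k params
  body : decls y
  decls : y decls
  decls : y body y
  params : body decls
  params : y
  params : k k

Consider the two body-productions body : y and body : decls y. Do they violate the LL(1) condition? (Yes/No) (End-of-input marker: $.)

FIRST(y) = { y } and FIRST(decls y) = { y }.
Both contain y, so the two alternatives are not disjoint — LL(1) conflict.

Yes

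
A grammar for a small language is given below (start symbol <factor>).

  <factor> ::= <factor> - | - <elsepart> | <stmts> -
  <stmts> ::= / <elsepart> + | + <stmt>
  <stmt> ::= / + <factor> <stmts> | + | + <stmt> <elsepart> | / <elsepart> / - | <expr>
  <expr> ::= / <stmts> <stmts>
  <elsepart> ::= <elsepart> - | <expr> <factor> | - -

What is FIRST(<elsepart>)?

From <elsepart> ::= <elsepart> -: add FIRST(<elsepart>) = { -, / }.
From <elsepart> ::= <expr> <factor>: add FIRST(<expr>) = { / }.
<elsepart> ::= - - contributes {-}.
Union: FIRST(<elsepart>) = { -, / }.

{ -, / }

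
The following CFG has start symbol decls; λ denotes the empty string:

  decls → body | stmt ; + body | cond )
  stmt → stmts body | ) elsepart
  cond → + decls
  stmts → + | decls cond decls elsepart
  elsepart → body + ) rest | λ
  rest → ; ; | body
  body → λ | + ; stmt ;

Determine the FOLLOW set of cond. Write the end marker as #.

In decls → cond ): add FIRST()) = { ) }.
In stmts → decls cond decls elsepart: add FIRST(decls elsepart)\{λ} = { ), + }.
  Since decls elsepart is nullable, also add FOLLOW(stmts) = { +, ; }.
Union: FOLLOW(cond) = { ), +, ; }.

{ ), +, ; }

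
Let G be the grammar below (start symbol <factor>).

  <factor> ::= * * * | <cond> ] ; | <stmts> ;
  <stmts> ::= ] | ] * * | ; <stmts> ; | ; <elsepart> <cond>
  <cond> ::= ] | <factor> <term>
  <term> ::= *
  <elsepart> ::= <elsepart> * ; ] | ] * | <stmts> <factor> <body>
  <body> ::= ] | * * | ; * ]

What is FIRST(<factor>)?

<factor> ::= * * * contributes {*}.
From <factor> ::= <cond> ] ;: add FIRST(<cond>) = { *, ;, ] }.
From <factor> ::= <stmts> ;: add FIRST(<stmts>) = { ;, ] }.
Union: FIRST(<factor>) = { *, ;, ] }.

{ *, ;, ] }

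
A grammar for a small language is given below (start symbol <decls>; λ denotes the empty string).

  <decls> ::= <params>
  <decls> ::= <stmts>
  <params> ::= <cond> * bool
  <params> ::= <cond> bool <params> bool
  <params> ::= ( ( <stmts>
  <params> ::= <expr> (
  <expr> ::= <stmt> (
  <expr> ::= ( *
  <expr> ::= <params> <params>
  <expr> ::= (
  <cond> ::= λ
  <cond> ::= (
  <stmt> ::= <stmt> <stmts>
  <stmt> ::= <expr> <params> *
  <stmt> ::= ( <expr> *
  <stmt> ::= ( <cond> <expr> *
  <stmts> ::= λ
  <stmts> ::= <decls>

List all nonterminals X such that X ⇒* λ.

Directly nullable (have an λ-production): <cond>, <stmts>.
<decls> ::= <stmts> with every symbol nullable, so <decls> is nullable.
No other nonterminal has a production whose RHS symbols are all nullable.

{ <cond>, <decls>, <stmts> }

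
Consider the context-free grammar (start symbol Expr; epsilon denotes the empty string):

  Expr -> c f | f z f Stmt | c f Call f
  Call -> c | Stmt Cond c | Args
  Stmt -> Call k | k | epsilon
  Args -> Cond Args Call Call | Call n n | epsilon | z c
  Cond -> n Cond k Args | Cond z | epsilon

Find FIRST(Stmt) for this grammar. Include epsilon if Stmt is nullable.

{ c, k, n, z, epsilon }

From Stmt -> Call k: Call nullable, take FIRST(Call) ∪ {k} = { c, k, n, z }.
Stmt -> k contributes {k}.
Stmt -> epsilon contributes epsilon.
Union: FIRST(Stmt) = { c, k, n, z, epsilon }.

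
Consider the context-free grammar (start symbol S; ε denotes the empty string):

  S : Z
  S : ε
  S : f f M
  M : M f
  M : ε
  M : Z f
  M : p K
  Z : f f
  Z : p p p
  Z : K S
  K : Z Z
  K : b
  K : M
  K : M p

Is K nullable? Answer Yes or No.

K : Z Z and each of Z, Z is nullable, so K ⇒* ε.

Yes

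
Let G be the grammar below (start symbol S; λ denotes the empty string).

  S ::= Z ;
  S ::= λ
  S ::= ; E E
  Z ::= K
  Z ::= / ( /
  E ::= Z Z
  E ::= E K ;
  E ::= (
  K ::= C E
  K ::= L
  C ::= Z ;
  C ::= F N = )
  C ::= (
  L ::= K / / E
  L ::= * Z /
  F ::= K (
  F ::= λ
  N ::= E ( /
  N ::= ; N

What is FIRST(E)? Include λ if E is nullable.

From E ::= Z Z: add FIRST(Z) = { (, *, /, ; }.
From E ::= E K ;: add FIRST(E) = { (, *, /, ; }.
E ::= ( contributes {(}.
Union: FIRST(E) = { (, *, /, ; }.

{ (, *, /, ; }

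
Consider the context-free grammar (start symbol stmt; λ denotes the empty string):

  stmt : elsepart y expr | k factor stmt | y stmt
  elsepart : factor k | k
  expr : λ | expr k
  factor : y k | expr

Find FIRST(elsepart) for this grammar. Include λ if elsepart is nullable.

From elsepart : factor k: factor nullable, take FIRST(factor) ∪ {k} = { k, y }.
elsepart : k contributes {k}.
Union: FIRST(elsepart) = { k, y }.

{ k, y }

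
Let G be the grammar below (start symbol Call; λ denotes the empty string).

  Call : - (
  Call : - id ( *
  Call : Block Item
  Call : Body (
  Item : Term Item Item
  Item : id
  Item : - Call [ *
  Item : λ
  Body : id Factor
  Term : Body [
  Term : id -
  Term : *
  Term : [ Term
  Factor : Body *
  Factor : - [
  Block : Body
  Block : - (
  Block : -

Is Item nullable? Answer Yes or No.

Item has an λ-production, so Item ⇒ λ.

Yes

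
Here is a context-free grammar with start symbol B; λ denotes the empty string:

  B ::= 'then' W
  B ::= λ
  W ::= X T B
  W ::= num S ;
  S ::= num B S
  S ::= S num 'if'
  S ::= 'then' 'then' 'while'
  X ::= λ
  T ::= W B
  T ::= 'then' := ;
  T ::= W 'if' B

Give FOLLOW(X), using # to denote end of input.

In W ::= X T B: add FIRST(T B) = { 'then', num }.
Union: FOLLOW(X) = { 'then', num }.

{ 'then', num }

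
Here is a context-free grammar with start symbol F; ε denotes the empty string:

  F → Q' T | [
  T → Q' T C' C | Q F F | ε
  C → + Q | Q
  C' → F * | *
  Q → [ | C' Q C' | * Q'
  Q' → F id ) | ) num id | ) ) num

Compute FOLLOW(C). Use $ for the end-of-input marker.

In T → Q' T C' C: C is at the end, add FOLLOW(T) = { $, ), *, [, id }.
Union: FOLLOW(C) = { $, ), *, [, id }.

{ $, ), *, [, id }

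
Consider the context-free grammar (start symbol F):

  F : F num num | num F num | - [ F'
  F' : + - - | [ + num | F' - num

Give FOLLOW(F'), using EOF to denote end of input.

In F : - [ F': F' is at the end, add FOLLOW(F) = { EOF, num }.
In F' : F' - num: add FIRST(- num) = { - }.
Union: FOLLOW(F') = { EOF, -, num }.

{ EOF, -, num }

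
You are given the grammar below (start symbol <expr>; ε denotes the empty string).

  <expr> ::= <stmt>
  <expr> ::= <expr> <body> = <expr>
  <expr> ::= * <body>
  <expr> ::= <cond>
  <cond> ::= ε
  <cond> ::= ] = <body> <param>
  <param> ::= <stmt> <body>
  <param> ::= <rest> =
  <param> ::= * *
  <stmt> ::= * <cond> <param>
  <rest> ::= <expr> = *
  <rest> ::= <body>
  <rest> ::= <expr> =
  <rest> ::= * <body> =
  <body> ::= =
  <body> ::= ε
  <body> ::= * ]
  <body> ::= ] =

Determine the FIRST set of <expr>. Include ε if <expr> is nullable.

{ *, =, ], ε }

From <expr> ::= <stmt>: add FIRST(<stmt>) = { * }.
From <expr> ::= <expr> <body> = <expr>: <expr>, <body> nullable, take FIRST(<expr>) ∪ FIRST(<body>) ∪ {=} = { *, =, ] }.
<expr> ::= * <body> contributes {*}.
From <expr> ::= <cond>: add FIRST(<cond>) = { ], ε } (including ε since <cond> is nullable).
Union: FIRST(<expr>) = { *, =, ], ε }.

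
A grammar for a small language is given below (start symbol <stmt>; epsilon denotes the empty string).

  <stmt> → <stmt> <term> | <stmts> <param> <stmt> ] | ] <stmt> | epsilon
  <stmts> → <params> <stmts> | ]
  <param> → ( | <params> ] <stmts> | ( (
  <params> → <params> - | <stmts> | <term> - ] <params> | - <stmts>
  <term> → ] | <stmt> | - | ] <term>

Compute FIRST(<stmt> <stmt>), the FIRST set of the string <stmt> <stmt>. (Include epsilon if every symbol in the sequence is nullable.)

{ -, ], epsilon }

Add FIRST(<stmt>)\{epsilon} = { -, ] }; <stmt> is nullable, continue.
Add FIRST(<stmt>)\{epsilon} = { -, ] }; <stmt> is nullable, continue.
Every symbol is nullable, so include epsilon.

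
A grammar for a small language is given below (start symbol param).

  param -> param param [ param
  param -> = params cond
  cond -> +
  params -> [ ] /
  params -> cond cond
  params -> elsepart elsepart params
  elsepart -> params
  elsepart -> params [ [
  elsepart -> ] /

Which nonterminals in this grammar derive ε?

{ } (none)

No nonterminal has an empty production or an RHS whose symbols are all nullable.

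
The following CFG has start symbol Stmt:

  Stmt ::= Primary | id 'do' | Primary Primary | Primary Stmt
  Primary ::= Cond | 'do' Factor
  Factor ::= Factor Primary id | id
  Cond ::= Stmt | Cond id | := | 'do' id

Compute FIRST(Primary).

{ 'do', :=, id }

From Primary ::= Cond: add FIRST(Cond) = { 'do', :=, id }.
Primary ::= 'do' Factor contributes {'do'}.
Union: FIRST(Primary) = { 'do', :=, id }.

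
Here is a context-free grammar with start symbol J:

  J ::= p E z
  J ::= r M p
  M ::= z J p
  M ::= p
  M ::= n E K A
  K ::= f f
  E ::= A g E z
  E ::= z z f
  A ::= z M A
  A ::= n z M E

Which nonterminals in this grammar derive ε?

{ } (none)

No nonterminal has an empty production or an RHS whose symbols are all nullable.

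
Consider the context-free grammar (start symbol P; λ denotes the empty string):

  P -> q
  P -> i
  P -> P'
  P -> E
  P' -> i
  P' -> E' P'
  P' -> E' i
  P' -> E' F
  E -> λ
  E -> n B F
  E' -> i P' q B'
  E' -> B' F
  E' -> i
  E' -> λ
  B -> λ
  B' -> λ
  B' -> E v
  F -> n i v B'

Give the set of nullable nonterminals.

Directly nullable (have an λ-production): E, E', B, B'.
P -> E with every symbol nullable, so P is nullable.
No other nonterminal has a production whose RHS symbols are all nullable.

{ B, B', E, E', P }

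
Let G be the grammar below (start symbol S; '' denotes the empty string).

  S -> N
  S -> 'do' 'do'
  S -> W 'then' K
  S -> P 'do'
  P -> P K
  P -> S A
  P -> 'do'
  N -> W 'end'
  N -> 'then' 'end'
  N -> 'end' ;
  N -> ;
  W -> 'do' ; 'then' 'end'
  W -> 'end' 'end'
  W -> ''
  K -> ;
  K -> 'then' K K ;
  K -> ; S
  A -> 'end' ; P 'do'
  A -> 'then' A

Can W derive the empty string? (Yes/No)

W has an ''-production, so W ⇒ ''.

Yes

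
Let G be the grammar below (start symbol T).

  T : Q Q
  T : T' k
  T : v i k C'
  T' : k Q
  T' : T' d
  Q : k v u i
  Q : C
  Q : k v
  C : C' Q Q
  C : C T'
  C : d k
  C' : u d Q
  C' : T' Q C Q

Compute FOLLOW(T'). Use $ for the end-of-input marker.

{ $, d, k, u }

In T : T' k: add FIRST(k) = { k }.
In T' : T' d: add FIRST(d) = { d }.
In C : C T': T' is at the end, add FOLLOW(C) = { $, d, k, u }.
In C' : T' Q C Q: add FIRST(Q C Q) = { d, k, u }.
Union: FOLLOW(T') = { $, d, k, u }.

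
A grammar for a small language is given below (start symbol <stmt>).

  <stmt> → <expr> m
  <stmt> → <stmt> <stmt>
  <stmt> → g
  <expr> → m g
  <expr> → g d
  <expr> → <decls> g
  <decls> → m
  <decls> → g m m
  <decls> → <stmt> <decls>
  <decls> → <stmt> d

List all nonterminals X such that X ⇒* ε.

{ } (none)

No nonterminal has an empty production or an RHS whose symbols are all nullable.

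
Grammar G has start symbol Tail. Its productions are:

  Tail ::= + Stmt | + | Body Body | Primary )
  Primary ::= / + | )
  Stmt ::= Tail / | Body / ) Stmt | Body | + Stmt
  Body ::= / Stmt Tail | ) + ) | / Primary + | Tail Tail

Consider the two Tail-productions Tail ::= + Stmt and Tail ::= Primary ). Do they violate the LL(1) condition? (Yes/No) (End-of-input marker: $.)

FIRST(+ Stmt) = { + } and FIRST(Primary )) = { ), / }.
The FIRST sets are disjoint and neither alternative is nullable — no conflict.

No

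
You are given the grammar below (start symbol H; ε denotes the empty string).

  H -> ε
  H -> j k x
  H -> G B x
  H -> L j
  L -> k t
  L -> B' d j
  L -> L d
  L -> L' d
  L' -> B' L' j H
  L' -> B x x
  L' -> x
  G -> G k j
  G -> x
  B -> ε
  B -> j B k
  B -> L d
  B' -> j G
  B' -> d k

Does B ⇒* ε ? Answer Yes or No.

Yes

B has an ε-production, so B ⇒ ε.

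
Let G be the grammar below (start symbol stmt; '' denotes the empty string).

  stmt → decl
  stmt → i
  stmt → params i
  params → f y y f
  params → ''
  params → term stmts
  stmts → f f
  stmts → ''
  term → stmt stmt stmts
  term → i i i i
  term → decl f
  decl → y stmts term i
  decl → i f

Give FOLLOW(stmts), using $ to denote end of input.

In params → term stmts: stmts is at the end, add FOLLOW(params) = { i }.
In term → stmt stmt stmts: stmts is at the end, add FOLLOW(term) = { f, i }.
In decl → y stmts term i: add FIRST(term i) = { f, i, y }.
Union: FOLLOW(stmts) = { f, i, y }.

{ f, i, y }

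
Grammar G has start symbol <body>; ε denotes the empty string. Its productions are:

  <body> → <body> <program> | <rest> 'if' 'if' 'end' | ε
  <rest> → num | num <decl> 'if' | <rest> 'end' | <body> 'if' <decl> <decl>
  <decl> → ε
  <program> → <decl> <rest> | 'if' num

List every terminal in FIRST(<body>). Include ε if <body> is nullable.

From <body> → <body> <program>: <body> nullable, take FIRST(<body>) ∪ FIRST(<program>) = { 'if', num }.
From <body> → <rest> 'if' 'if' 'end': add FIRST(<rest>) = { 'if', num }.
<body> → ε contributes ε.
Union: FIRST(<body>) = { 'if', num, ε }.

{ 'if', num, ε }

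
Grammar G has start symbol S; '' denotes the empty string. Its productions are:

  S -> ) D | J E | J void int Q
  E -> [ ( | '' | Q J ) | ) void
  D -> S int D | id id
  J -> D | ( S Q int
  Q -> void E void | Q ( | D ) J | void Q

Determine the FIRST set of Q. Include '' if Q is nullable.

{ (, ), id, void }

Q -> void E void contributes {void}.
From Q -> Q (: add FIRST(Q) = { (, ), id, void }.
From Q -> D ) J: add FIRST(D) = { (, ), id }.
Q -> void Q contributes {void}.
Union: FIRST(Q) = { (, ), id, void }.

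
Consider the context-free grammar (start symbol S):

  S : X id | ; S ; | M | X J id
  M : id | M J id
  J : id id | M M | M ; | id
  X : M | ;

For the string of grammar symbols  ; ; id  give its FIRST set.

; is a terminal; add {;} and stop.

{ ; }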